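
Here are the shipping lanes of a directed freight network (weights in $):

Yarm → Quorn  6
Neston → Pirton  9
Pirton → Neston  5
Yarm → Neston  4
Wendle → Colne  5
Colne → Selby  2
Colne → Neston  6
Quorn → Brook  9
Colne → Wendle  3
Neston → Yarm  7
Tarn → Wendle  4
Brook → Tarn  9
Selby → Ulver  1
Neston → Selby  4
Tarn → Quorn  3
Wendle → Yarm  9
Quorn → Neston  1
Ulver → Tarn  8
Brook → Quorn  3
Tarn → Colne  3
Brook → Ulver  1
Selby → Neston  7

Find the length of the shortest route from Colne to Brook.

$23

Running Dijkstra from Colne:
Colne: 0
Selby: 2  (via Colne)
Ulver: 3  (via Selby)
Wendle: 3  (via Colne)
Neston: 6  (via Colne)
Tarn: 11  (via Ulver)
Yarm: 12  (via Wendle)
Quorn: 14  (via Tarn)
Pirton: 15  (via Neston)
Brook: 23  (via Quorn)
Shortest route: Colne → Selby → Ulver → Tarn → Quorn → Brook = $23.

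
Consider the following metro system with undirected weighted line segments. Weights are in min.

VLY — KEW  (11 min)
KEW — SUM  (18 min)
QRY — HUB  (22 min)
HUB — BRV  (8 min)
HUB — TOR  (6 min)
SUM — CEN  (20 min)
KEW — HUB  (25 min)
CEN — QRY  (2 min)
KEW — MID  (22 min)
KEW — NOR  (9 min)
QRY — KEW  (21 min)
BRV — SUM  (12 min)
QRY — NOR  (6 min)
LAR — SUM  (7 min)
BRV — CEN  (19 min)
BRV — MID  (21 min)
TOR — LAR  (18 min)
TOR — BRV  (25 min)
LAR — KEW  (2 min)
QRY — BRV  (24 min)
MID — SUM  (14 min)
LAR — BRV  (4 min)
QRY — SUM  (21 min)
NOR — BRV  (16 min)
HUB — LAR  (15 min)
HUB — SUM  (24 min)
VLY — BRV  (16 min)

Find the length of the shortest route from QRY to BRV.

Settle nodes by increasing distance from QRY:
QRY: 0
CEN: 2  (via QRY)
NOR: 6  (via QRY)
KEW: 15  (via NOR)
LAR: 17  (via KEW)
SUM: 21  (via QRY)
BRV: 21  (via CEN)
Shortest route: QRY → CEN → BRV = 21 min.

21 min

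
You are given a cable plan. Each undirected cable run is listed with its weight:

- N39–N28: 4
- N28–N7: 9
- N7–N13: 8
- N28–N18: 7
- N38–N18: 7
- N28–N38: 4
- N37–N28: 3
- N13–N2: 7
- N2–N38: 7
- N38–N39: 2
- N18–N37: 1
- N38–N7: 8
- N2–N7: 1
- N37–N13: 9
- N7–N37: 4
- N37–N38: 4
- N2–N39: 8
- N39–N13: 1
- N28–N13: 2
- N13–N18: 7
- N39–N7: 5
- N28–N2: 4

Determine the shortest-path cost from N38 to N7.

Shortest distances from N38:
N38: 0
N39: 2  (via N38)
N13: 3  (via N39)
N37: 4  (via N38)
N28: 4  (via N38)
N18: 5  (via N37)
N7: 7  (via N39)
Shortest route: N38–N39–N7 = 7.

7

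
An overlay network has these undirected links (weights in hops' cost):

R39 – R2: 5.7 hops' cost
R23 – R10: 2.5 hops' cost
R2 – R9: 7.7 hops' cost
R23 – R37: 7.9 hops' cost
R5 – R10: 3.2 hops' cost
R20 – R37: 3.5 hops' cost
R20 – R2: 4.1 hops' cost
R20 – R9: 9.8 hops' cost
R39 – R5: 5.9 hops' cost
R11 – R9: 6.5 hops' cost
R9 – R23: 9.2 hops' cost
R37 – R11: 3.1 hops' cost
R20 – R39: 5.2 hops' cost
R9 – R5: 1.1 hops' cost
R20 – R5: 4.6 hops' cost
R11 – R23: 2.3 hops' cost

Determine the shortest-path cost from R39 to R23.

Enumerating some paths:
R39 - R5 - R10 - R23: 5.9+3.2+2.5 = 11.6
R39 - R20 - R37 - R11 - R23: 5.2+3.5+3.1+2.3 = 14.1
R39 - R5 - R9 - R11 - R23: 5.9+1.1+6.5+2.3 = 15.8
R39 - R20 - R5 - R10 - R23: 5.2+4.6+3.2+2.5 = 15.5
The minimum is 11.6 hops' cost via R39 - R5 - R10 - R23.

11.6 hops' cost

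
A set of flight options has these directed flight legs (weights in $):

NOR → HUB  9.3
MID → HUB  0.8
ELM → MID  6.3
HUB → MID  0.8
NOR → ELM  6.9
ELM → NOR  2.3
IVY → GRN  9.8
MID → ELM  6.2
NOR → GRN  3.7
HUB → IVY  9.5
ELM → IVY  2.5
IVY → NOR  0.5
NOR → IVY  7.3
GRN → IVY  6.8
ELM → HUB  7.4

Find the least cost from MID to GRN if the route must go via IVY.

$12.9

Best MID to IVY: MID → ELM → IVY costing 8.7
Shortest IVY→GRN: IVY → NOR → GRN = 4.2
Total via IVY: 8.7 + 4.2 = $12.9.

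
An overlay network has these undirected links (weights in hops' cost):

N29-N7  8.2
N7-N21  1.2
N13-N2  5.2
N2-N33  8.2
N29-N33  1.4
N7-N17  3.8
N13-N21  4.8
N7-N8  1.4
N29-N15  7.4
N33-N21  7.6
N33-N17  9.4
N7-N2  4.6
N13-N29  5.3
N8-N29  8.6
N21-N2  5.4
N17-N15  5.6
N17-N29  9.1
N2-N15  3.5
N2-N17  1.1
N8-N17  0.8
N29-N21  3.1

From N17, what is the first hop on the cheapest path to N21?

Candidate routes:
N17 → N2 → N7 → N21: 1.1+4.6+1.2 = 6.9
N17 → N7 → N21: 3.8+1.2 = 5
N17 → N8 → N7 → N21: 0.8+1.4+1.2 = 3.4
N17 → N2 → N21: 1.1+5.4 = 6.5
Cheapest is N17 → N8 → N7 → N21 at 3.4 hops' cost.
So from N17 the first move is to N8.

N8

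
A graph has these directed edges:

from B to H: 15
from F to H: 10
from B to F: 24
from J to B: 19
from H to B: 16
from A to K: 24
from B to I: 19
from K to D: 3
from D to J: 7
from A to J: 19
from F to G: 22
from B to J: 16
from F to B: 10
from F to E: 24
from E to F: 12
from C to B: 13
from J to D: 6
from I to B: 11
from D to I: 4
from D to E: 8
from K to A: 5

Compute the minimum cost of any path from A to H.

Enumerating some paths:
A–J–D–E–F–H: 19+6+8+12+10 = 55
A–J–B–H: 19+19+15 = 53
Cheapest is A–J–B–H at 53.

53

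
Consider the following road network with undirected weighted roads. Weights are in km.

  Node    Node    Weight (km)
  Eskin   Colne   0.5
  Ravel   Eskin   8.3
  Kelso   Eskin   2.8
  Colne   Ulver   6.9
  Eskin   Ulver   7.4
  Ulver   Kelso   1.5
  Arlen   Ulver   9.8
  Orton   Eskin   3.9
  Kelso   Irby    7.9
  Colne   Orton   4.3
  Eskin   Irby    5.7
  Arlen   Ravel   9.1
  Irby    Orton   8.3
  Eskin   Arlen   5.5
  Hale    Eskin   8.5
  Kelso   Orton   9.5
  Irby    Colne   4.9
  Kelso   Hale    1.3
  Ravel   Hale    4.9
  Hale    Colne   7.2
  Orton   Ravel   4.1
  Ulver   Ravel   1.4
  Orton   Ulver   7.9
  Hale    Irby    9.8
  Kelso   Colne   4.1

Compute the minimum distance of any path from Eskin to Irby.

5.4 km

Settle nodes by increasing distance from Eskin:
Eskin: 0
Colne: 0.5  (via Eskin)
Kelso: 2.8  (via Eskin)
Orton: 3.9  (via Eskin)
Hale: 4.1  (via Kelso)
Ulver: 4.3  (via Kelso)
Irby: 5.4  (via Colne)
Shortest route: Eskin–Colne–Irby = 5.4 km.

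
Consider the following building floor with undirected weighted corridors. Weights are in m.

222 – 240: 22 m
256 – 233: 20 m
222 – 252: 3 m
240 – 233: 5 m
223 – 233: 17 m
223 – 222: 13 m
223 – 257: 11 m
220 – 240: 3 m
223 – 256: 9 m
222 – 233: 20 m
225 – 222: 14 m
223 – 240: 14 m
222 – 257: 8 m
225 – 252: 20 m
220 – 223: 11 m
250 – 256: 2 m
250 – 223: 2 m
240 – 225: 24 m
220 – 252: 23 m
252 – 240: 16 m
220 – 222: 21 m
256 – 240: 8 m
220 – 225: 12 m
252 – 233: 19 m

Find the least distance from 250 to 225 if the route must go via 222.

Best 250 to 222: 250 → 223 → 222 costing 15
Best 222 to 225: 222 → 225 costing 14
Total via 222: 15 + 14 = 29 m.

29 m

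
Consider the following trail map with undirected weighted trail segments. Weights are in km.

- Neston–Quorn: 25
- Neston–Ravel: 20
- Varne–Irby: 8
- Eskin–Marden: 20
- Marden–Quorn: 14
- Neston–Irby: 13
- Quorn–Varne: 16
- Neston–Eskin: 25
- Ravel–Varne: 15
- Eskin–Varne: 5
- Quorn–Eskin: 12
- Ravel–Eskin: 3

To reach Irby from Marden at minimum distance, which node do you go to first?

Eskin

Compare a few routes:
Marden - Eskin - Varne - Irby: 20+5+8 = 33
Marden - Quorn - Eskin - Varne - Irby: 14+12+5+8 = 39
Marden - Quorn - Varne - Irby: 14+16+8 = 38
Cheapest is Marden - Eskin - Varne - Irby at 33 km.
So from Marden the first move is to Eskin.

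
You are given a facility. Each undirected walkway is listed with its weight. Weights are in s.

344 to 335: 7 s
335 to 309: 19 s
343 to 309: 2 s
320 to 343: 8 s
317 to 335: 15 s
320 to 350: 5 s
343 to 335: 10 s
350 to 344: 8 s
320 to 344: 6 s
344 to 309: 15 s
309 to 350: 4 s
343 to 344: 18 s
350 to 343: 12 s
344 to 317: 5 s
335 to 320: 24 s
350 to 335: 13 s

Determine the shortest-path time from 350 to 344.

Compare a few routes:
350 - 344: 8 = 8
350 - 320 - 344: 5+6 = 11
The minimum is 8 s via 350 - 344.

8 s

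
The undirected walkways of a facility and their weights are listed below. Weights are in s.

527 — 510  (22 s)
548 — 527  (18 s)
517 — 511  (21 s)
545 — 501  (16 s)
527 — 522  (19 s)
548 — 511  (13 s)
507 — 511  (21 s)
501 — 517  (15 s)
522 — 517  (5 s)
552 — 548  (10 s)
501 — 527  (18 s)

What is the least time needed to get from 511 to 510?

53 s

Enumerating some paths:
511 - 517 - 501 - 527 - 510: 21+15+18+22 = 76
511 - 548 - 527 - 510: 13+18+22 = 53
511 - 517 - 522 - 527 - 510: 21+5+19+22 = 67
The minimum is 53 s via 511 - 548 - 527 - 510.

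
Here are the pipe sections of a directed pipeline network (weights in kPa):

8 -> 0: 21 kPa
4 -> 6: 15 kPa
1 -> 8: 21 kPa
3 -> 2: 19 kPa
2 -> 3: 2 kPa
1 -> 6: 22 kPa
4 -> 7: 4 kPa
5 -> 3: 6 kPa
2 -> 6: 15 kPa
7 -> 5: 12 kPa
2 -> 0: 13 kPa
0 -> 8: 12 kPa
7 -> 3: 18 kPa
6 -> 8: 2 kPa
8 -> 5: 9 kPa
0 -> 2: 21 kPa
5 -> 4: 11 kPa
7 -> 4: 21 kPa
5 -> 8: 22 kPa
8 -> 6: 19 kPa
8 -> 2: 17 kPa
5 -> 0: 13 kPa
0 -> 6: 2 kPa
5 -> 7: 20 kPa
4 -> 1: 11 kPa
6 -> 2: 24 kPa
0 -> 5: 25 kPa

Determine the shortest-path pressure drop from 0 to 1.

Settle nodes by increasing distance from 0:
0: 0
6: 2  (via 0)
8: 4  (via 6)
5: 13  (via 8)
3: 19  (via 5)
2: 21  (via 0)
4: 24  (via 5)
7: 28  (via 4)
1: 35  (via 4)
Shortest route: 0–6–8–5–4–1 = 35 kPa.

35 kPa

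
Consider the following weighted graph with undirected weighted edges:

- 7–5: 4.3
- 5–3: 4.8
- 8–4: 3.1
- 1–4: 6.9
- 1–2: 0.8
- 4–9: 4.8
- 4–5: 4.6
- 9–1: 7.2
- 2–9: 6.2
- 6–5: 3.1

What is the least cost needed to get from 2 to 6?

Shortest distances from 2:
2: 0
1: 0.8  (via 2)
9: 6.2  (via 2)
4: 7.7  (via 1)
8: 10.8  (via 4)
5: 12.3  (via 4)
6: 15.4  (via 5)
Shortest route: 2 → 1 → 4 → 5 → 6 = 15.4.

15.4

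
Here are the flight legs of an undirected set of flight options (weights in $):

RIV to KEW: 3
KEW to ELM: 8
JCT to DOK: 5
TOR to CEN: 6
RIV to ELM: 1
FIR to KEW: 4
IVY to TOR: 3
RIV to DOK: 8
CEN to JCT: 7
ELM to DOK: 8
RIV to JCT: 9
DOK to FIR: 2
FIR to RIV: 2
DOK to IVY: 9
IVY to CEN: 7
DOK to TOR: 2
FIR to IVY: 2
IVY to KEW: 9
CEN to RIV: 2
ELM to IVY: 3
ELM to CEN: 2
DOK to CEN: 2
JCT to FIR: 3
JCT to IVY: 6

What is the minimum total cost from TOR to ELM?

$6

Candidate routes:
TOR → IVY → FIR → RIV → ELM: 3+2+2+1 = 8
TOR → IVY → ELM: 3+3 = 6
TOR → DOK → CEN → RIV → ELM: 2+2+2+1 = 7
TOR → DOK → FIR → RIV → ELM: 2+2+2+1 = 7
The minimum is $6 via TOR → IVY → ELM.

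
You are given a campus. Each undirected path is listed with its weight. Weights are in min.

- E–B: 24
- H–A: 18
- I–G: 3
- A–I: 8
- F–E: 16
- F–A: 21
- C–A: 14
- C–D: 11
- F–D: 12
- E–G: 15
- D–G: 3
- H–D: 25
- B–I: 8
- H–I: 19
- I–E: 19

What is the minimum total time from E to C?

29 min

Candidate routes:
E - G - I - A - C: 15+3+8+14 = 40
E - F - D - C: 16+12+11 = 39
E - G - D - C: 15+3+11 = 29
E - I - G - D - C: 19+3+3+11 = 36
Cheapest is E - G - D - C at 29 min.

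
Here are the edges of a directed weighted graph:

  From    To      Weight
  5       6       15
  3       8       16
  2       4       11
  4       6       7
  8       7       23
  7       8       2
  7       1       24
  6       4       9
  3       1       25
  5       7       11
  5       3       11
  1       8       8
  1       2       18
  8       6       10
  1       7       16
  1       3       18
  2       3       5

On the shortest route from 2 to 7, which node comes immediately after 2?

3

Candidate routes:
2–3–8–7: 5+16+23 = 44
2–3–1–7: 5+25+16 = 46
Cheapest is 2–3–8–7 at 44.
So from 2 the first move is to 3.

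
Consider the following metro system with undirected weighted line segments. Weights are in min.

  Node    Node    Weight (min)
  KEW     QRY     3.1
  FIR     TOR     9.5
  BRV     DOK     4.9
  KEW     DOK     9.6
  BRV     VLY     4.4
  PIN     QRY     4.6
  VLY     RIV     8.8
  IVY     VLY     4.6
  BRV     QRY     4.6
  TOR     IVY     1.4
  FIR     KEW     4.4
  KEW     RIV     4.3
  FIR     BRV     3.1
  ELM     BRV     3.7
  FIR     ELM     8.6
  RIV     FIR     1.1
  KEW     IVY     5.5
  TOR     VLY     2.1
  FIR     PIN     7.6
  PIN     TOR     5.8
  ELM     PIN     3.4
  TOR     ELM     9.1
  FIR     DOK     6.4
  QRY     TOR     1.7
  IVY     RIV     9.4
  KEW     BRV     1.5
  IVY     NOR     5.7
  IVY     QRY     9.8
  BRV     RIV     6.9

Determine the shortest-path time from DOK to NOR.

17.6 min

Compare a few routes:
DOK → BRV → KEW → IVY → NOR: 4.9+1.5+5.5+5.7 = 17.6
DOK → BRV → KEW → QRY → TOR → IVY → NOR: 4.9+1.5+3.1+1.7+1.4+5.7 = 18.3
DOK → BRV → VLY → TOR → IVY → NOR: 4.9+4.4+2.1+1.4+5.7 = 18.5
DOK → BRV → QRY → TOR → IVY → NOR: 4.9+4.6+1.7+1.4+5.7 = 18.3
Cheapest is DOK → BRV → KEW → IVY → NOR at 17.6 min.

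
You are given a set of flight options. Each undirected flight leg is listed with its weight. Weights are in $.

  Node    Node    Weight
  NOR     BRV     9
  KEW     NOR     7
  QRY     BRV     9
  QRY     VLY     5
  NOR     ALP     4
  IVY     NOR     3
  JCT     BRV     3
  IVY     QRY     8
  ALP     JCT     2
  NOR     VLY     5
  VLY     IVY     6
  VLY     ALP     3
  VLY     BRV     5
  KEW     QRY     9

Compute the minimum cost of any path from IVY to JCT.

$9

Shortest distances from IVY:
IVY: 0
NOR: 3  (via IVY)
VLY: 6  (via IVY)
ALP: 7  (via NOR)
QRY: 8  (via IVY)
JCT: 9  (via ALP)
Shortest route: IVY → NOR → ALP → JCT = $9.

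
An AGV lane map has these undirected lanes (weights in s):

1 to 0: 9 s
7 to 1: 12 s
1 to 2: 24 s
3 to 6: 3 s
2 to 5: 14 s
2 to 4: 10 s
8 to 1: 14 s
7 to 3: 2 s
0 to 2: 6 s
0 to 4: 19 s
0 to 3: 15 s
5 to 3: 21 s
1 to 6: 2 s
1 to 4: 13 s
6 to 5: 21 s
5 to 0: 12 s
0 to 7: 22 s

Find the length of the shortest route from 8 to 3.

Compare a few routes:
8–1–0–7–3: 14+9+22+2 = 47
8–1–7–3: 14+12+2 = 28
8–1–6–3: 14+2+3 = 19
8–1–0–3: 14+9+15 = 38
Cheapest is 8–1–6–3 at 19 s.

19 s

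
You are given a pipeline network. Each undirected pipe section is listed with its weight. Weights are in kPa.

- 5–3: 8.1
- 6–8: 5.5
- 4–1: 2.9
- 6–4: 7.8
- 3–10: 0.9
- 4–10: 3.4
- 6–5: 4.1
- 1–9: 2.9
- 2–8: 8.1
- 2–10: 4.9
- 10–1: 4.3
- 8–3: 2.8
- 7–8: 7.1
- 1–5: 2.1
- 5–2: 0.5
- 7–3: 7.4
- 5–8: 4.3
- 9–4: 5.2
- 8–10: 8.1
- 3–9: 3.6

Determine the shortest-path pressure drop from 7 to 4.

11.7 kPa

Running Dijkstra from 7:
7: 0
8: 7.1  (via 7)
3: 7.4  (via 7)
10: 8.3  (via 3)
9: 11  (via 3)
5: 11.4  (via 8)
4: 11.7  (via 10)
Shortest route: 7 → 3 → 10 → 4 = 11.7 kPa.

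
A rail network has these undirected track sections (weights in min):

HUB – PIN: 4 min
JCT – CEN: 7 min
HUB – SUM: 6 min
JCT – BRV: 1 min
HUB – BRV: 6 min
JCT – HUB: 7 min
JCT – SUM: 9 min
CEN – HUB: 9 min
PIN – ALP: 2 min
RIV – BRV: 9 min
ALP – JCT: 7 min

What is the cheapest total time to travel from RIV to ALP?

Settle nodes by increasing distance from RIV:
RIV: 0
BRV: 9  (via RIV)
JCT: 10  (via BRV)
HUB: 15  (via BRV)
ALP: 17  (via JCT)
Shortest route: RIV–BRV–JCT–ALP = 17 min.

17 min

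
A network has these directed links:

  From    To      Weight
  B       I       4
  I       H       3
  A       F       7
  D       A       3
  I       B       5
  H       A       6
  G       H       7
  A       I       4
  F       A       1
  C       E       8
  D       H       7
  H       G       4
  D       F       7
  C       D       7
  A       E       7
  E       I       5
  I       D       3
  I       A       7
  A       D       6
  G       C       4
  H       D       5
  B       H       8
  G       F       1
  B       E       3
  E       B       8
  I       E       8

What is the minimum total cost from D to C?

15

Settle nodes by increasing distance from D:
D: 0
A: 3  (via D)
F: 7  (via D)
H: 7  (via D)
I: 7  (via A)
E: 10  (via A)
G: 11  (via H)
B: 12  (via I)
C: 15  (via G)
Shortest route: D–H–G–C = 15.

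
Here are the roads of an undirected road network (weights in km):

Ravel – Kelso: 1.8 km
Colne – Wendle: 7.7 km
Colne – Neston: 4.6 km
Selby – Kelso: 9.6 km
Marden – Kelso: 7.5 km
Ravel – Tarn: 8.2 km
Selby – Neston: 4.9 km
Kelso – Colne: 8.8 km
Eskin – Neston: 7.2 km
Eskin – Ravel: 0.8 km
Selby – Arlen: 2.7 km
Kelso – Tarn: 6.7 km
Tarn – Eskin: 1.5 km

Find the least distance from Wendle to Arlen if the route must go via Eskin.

33.9 km

Shortest Wendle→Eskin: Wendle → Colne → Kelso → Ravel → Eskin = 19.1
Best Eskin to Arlen: Eskin → Neston → Selby → Arlen costing 14.8
Total via Eskin: 19.1 + 14.8 = 33.9 km.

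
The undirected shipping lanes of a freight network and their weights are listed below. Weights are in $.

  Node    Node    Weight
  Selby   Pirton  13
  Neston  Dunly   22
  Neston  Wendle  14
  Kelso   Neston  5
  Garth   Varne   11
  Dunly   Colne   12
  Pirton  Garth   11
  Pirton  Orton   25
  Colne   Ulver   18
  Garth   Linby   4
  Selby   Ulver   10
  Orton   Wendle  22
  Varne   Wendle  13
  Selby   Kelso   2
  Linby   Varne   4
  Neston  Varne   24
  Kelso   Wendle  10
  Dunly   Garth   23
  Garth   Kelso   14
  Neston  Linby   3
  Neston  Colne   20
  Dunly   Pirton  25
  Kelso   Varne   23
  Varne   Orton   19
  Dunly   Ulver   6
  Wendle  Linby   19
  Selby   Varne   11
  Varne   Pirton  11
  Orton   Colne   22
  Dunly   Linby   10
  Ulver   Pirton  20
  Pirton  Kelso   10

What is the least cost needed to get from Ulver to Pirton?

Candidate routes:
Ulver → Selby → Kelso → Pirton: 10+2+10 = 22
Ulver → Pirton: 20 = 20
Ulver → Selby → Pirton: 10+13 = 23
The minimum is $20 via Ulver → Pirton.

$20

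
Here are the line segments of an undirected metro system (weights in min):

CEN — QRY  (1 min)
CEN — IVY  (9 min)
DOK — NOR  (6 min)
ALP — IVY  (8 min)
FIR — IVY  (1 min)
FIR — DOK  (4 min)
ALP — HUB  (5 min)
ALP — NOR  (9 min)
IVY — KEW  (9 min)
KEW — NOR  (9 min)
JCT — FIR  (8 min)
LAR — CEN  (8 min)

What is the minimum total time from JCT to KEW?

Compare a few routes:
JCT → FIR → IVY → KEW: 8+1+9 = 18
JCT → FIR → DOK → NOR → KEW: 8+4+6+9 = 27
The minimum is 18 min via JCT → FIR → IVY → KEW.

18 min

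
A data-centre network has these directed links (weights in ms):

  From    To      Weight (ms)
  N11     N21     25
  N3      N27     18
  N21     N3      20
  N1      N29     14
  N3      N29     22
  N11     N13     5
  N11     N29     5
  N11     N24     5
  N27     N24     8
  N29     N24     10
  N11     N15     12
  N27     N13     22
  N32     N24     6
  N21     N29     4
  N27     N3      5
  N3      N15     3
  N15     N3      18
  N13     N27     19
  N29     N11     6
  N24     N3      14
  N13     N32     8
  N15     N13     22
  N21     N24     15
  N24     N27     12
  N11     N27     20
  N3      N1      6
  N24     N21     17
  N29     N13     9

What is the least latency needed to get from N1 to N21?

41 ms

Settle nodes by increasing distance from N1:
N1: 0
N29: 14  (via N1)
N11: 20  (via N29)
N13: 23  (via N29)
N24: 24  (via N29)
N32: 31  (via N13)
N15: 32  (via N11)
N27: 36  (via N24)
N3: 38  (via N24)
N21: 41  (via N24)
Shortest route: N1–N29–N24–N21 = 41 ms.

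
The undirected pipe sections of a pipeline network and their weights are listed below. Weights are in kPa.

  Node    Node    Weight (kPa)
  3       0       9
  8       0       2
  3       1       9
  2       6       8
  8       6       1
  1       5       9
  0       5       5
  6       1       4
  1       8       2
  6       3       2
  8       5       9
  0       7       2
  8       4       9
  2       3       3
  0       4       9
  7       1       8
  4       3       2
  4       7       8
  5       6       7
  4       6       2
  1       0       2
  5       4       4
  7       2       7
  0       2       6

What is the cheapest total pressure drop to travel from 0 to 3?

5 kPa

Compare a few routes:
0 - 1 - 8 - 6 - 3: 2+2+1+2 = 7
0 - 8 - 6 - 4 - 3: 2+1+2+2 = 7
0 - 8 - 6 - 3: 2+1+2 = 5
Cheapest is 0 - 8 - 6 - 3 at 5 kPa.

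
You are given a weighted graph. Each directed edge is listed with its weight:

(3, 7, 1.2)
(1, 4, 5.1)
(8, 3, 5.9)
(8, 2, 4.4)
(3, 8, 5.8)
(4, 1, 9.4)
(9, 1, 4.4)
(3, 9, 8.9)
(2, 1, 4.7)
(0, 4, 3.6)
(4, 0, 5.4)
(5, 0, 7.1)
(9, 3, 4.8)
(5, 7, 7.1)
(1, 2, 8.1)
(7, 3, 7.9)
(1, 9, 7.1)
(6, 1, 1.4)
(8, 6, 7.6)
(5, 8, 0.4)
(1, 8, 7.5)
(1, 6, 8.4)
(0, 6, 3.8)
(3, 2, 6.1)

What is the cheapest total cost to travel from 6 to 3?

13.3

Settle nodes by increasing distance from 6:
6: 0
1: 1.4  (via 6)
4: 6.5  (via 1)
9: 8.5  (via 1)
8: 8.9  (via 1)
2: 9.5  (via 1)
0: 11.9  (via 4)
3: 13.3  (via 9)
Shortest route: 6 → 1 → 9 → 3 = 13.3.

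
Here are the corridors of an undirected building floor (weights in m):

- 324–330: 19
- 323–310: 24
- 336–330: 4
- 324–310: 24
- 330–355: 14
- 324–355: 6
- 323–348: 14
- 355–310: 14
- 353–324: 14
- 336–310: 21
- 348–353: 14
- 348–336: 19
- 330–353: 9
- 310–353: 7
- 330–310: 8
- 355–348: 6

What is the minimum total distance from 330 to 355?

Candidate routes:
330 - 324 - 355: 19+6 = 25
330 - 355: 14 = 14
330 - 310 - 355: 8+14 = 22
Cheapest is 330 - 355 at 14 m.

14 m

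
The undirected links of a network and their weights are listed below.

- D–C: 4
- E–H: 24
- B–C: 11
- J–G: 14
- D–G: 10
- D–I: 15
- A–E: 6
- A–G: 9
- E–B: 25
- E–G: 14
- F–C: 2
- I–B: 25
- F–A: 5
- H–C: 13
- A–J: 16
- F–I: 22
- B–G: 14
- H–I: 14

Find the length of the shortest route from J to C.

23

Shortest distances from J:
J: 0
G: 14  (via J)
A: 16  (via J)
F: 21  (via A)
E: 22  (via A)
C: 23  (via F)
Shortest route: J–A–F–C = 23.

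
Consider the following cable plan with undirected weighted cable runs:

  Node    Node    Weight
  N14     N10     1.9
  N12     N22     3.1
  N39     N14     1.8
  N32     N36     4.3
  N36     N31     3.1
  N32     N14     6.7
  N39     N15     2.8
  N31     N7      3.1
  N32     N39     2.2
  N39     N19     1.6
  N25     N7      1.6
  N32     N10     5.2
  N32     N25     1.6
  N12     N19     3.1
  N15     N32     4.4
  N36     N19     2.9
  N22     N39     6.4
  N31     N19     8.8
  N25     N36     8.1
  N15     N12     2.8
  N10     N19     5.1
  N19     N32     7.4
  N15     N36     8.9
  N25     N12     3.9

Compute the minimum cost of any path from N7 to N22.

8.6

Shortest distances from N7:
N7: 0
N25: 1.6  (via N7)
N31: 3.1  (via N7)
N32: 3.2  (via N25)
N39: 5.4  (via N32)
N12: 5.5  (via N25)
N36: 6.2  (via N31)
N19: 7  (via N39)
N14: 7.2  (via N39)
N15: 7.6  (via N32)
N10: 8.4  (via N32)
N22: 8.6  (via N12)
Shortest route: N7–N25–N12–N22 = 8.6.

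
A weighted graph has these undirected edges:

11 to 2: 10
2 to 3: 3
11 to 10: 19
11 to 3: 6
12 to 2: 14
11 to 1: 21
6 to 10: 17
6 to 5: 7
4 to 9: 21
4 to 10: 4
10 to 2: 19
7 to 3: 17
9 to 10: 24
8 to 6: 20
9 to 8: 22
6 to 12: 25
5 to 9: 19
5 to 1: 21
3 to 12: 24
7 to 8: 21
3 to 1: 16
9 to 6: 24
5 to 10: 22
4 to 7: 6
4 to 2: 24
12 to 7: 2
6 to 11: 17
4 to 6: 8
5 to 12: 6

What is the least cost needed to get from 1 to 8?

48

Enumerating some paths:
1 → 3 → 7 → 8: 16+17+21 = 54
1 → 3 → 2 → 12 → 7 → 8: 16+3+14+2+21 = 56
1 → 5 → 6 → 8: 21+7+20 = 48
1 → 5 → 12 → 7 → 8: 21+6+2+21 = 50
The minimum is 48 via 1 → 5 → 6 → 8.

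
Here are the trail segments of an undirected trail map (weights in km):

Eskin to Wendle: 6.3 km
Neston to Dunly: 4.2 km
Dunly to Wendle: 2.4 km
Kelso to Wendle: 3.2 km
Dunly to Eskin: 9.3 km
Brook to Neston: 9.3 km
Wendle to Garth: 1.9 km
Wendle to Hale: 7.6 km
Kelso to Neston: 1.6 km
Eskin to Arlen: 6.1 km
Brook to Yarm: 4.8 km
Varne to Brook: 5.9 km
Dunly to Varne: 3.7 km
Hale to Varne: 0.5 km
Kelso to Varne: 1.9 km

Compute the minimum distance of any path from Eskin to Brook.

17.3 km

Enumerating some paths:
Eskin–Wendle–Dunly–Varne–Brook: 6.3+2.4+3.7+5.9 = 18.3
Eskin–Dunly–Varne–Brook: 9.3+3.7+5.9 = 18.9
Eskin–Wendle–Kelso–Varne–Brook: 6.3+3.2+1.9+5.9 = 17.3
Cheapest is Eskin–Wendle–Kelso–Varne–Brook at 17.3 km.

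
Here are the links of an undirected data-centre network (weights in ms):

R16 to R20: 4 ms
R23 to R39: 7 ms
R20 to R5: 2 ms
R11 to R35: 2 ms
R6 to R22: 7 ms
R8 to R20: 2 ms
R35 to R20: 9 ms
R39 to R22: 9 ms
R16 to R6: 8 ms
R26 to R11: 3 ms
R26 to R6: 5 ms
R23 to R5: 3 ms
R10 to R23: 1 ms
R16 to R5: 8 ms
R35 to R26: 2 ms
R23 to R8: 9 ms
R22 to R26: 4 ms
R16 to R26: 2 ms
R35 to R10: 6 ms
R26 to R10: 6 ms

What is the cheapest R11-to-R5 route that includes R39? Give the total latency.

26 ms

Shortest R11→R39: R11–R26–R22–R39 = 16
Best R39 to R5: R39–R23–R5 costing 10
Total via R39: 16 + 10 = 26 ms.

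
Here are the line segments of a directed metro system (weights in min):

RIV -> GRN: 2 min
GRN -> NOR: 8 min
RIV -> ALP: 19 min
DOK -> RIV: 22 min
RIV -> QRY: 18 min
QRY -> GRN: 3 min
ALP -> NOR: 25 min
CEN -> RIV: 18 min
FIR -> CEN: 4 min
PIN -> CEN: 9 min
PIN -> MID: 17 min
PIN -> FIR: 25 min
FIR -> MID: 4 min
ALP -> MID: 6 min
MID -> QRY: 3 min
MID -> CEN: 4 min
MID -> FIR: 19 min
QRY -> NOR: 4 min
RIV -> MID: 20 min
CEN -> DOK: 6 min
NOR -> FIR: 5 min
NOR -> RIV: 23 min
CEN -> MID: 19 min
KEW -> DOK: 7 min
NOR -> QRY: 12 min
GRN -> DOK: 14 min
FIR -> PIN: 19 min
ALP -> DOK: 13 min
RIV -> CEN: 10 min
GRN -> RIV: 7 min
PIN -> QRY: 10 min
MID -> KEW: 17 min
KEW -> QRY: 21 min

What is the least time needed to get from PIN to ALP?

39 min

Running Dijkstra from PIN:
PIN: 0
CEN: 9  (via PIN)
QRY: 10  (via PIN)
GRN: 13  (via QRY)
NOR: 14  (via QRY)
DOK: 15  (via CEN)
MID: 17  (via PIN)
FIR: 19  (via NOR)
RIV: 20  (via GRN)
KEW: 34  (via MID)
ALP: 39  (via RIV)
Shortest route: PIN–QRY–GRN–RIV–ALP = 39 min.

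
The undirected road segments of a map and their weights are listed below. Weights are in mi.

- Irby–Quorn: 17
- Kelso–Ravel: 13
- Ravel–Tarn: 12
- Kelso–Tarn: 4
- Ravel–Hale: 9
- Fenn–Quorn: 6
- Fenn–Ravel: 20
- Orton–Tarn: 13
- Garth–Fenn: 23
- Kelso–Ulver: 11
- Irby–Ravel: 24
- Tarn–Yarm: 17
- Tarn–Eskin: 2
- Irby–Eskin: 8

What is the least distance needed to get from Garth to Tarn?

Running Dijkstra from Garth:
Garth: 0
Fenn: 23  (via Garth)
Quorn: 29  (via Fenn)
Ravel: 43  (via Fenn)
Irby: 46  (via Quorn)
Hale: 52  (via Ravel)
Eskin: 54  (via Irby)
Tarn: 55  (via Ravel)
Shortest route: Garth → Fenn → Ravel → Tarn = 55 mi.

55 mi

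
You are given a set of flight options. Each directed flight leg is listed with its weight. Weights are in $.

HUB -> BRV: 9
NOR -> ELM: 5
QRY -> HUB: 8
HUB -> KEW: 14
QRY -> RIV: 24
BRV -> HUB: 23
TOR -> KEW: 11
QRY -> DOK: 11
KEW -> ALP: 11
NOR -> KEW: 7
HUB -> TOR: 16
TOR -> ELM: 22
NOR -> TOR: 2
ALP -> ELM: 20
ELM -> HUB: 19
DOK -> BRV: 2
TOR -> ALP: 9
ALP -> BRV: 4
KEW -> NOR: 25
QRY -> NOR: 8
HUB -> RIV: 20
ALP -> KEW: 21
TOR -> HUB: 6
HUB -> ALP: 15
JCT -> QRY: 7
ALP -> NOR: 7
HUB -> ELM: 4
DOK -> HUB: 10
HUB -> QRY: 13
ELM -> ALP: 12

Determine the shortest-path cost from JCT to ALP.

$26

Shortest distances from JCT:
JCT: 0
QRY: 7  (via JCT)
HUB: 15  (via QRY)
NOR: 15  (via QRY)
TOR: 17  (via NOR)
DOK: 18  (via QRY)
ELM: 19  (via HUB)
BRV: 20  (via DOK)
KEW: 22  (via NOR)
ALP: 26  (via TOR)
Shortest route: JCT–QRY–NOR–TOR–ALP = $26.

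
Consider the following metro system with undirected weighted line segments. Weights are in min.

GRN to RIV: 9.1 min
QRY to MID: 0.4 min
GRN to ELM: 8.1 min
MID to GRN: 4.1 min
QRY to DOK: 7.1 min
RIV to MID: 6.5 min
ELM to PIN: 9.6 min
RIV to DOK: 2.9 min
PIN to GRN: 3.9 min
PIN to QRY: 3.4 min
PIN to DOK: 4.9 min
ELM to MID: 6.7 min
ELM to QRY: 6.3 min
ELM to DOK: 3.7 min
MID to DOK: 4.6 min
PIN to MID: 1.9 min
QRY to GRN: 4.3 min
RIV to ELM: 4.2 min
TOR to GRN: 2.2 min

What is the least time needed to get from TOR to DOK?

10.9 min

Running Dijkstra from TOR:
TOR: 0
GRN: 2.2  (via TOR)
PIN: 6.1  (via GRN)
MID: 6.3  (via GRN)
QRY: 6.5  (via GRN)
ELM: 10.3  (via GRN)
DOK: 10.9  (via MID)
Shortest route: TOR–GRN–MID–DOK = 10.9 min.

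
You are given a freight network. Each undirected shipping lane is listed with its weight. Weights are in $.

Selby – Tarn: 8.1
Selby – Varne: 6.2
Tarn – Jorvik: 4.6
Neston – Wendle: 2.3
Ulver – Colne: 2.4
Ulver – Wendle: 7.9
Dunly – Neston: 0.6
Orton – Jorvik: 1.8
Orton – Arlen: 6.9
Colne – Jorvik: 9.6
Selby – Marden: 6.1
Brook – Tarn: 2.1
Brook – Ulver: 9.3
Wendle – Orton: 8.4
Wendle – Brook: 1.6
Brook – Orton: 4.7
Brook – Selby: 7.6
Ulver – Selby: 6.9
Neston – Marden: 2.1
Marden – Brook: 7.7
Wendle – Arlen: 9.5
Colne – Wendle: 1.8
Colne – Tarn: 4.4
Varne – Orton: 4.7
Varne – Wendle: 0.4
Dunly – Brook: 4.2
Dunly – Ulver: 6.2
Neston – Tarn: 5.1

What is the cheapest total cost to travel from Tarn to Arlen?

Settle nodes by increasing distance from Tarn:
Tarn: 0
Brook: 2.1  (via Tarn)
Wendle: 3.7  (via Brook)
Varne: 4.1  (via Wendle)
Colne: 4.4  (via Tarn)
Jorvik: 4.6  (via Tarn)
Neston: 5.1  (via Tarn)
Dunly: 5.7  (via Neston)
Orton: 6.4  (via Jorvik)
Ulver: 6.8  (via Colne)
Marden: 7.2  (via Neston)
Selby: 8.1  (via Tarn)
Arlen: 13.2  (via Wendle)
Shortest route: Tarn–Brook–Wendle–Arlen = $13.2.

$13.2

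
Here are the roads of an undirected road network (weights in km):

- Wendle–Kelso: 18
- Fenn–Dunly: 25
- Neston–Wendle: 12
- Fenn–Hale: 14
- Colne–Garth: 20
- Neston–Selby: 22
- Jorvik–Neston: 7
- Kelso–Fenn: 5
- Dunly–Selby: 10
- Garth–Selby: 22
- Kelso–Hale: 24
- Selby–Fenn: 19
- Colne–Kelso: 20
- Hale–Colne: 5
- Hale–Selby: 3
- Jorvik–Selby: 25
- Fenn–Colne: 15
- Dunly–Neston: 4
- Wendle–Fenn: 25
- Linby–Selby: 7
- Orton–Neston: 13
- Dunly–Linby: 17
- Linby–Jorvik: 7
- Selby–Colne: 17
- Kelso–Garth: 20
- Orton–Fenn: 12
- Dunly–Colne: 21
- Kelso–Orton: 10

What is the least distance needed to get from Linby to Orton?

Enumerating some paths:
Linby–Dunly–Neston–Orton: 17+4+13 = 34
Linby–Jorvik–Neston–Orton: 7+7+13 = 27
Cheapest is Linby–Jorvik–Neston–Orton at 27 km.

27 km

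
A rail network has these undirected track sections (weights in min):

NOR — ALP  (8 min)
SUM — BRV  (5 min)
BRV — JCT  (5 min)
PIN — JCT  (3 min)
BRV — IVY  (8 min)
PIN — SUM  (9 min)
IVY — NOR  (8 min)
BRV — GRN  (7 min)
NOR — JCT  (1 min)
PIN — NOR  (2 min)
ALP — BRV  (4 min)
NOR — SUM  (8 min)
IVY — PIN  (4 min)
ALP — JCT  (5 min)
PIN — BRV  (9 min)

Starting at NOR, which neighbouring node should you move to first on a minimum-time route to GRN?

JCT

Enumerating some paths:
NOR–JCT–ALP–BRV–GRN: 1+5+4+7 = 17
NOR–JCT–BRV–GRN: 1+5+7 = 13
The minimum is 13 min via NOR–JCT–BRV–GRN.
So from NOR the first move is to JCT.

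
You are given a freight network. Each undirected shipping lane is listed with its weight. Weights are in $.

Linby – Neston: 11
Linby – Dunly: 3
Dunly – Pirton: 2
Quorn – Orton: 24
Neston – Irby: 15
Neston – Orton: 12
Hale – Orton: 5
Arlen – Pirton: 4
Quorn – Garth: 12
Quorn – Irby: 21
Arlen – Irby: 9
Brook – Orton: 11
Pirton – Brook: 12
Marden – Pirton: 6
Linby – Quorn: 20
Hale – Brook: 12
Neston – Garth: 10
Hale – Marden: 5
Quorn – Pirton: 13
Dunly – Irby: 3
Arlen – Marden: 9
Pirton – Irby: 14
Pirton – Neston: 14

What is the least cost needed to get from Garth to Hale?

Candidate routes:
Garth - Neston - Orton - Hale: 10+12+5 = 27
Garth - Neston - Pirton - Marden - Hale: 10+14+6+5 = 35
Cheapest is Garth - Neston - Orton - Hale at $27.

$27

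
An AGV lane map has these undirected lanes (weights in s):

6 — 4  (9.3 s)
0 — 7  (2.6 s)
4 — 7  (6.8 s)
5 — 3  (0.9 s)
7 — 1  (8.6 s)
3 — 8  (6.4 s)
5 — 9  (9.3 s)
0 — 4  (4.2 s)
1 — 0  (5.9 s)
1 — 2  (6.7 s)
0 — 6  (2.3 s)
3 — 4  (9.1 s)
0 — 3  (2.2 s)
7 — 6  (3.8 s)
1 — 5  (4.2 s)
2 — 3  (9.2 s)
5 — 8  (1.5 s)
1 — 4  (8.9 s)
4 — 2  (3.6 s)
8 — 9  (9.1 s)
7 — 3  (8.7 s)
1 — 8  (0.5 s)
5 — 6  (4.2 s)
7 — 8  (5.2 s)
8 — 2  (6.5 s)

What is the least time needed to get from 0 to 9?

12.4 s

Shortest distances from 0:
0: 0
3: 2.2  (via 0)
6: 2.3  (via 0)
7: 2.6  (via 0)
5: 3.1  (via 3)
4: 4.2  (via 0)
8: 4.6  (via 5)
1: 5.1  (via 8)
2: 7.8  (via 4)
9: 12.4  (via 5)
Shortest route: 0 → 3 → 5 → 9 = 12.4 s.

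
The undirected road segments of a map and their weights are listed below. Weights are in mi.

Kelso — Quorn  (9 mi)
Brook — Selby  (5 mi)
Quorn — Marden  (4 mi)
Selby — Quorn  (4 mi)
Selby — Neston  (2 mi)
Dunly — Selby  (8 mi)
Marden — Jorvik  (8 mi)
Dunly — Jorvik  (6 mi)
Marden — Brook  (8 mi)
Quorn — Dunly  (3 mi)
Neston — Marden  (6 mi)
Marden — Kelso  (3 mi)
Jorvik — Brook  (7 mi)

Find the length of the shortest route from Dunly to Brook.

12 mi

Compare a few routes:
Dunly - Quorn - Selby - Brook: 3+4+5 = 12
Dunly - Selby - Brook: 8+5 = 13
Dunly - Jorvik - Brook: 6+7 = 13
The minimum is 12 mi via Dunly - Quorn - Selby - Brook.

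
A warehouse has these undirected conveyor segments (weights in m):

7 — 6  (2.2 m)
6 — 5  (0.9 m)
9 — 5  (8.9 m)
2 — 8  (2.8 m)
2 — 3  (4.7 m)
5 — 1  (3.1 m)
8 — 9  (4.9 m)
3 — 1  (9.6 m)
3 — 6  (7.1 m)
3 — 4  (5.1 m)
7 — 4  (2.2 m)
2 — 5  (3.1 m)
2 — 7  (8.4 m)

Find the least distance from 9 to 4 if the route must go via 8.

16.1 m

Best 9 to 8: 9 → 8 costing 4.9
Best 8 to 4: 8 → 2 → 5 → 6 → 7 → 4 costing 11.2
Total via 8: 4.9 + 11.2 = 16.1 m.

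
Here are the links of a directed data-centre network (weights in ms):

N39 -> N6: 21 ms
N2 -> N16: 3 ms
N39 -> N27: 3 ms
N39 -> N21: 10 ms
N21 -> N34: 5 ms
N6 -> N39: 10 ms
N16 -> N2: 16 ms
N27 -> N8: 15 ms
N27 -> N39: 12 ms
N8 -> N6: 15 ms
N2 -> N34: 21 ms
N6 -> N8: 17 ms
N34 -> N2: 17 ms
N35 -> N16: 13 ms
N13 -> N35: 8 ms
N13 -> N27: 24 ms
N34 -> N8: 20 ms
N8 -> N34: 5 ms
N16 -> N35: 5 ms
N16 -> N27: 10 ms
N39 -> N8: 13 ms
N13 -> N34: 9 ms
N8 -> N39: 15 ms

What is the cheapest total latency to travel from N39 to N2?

Settle nodes by increasing distance from N39:
N39: 0
N27: 3  (via N39)
N21: 10  (via N39)
N8: 13  (via N39)
N34: 15  (via N21)
N6: 21  (via N39)
N2: 32  (via N34)
Shortest route: N39–N21–N34–N2 = 32 ms.

32 ms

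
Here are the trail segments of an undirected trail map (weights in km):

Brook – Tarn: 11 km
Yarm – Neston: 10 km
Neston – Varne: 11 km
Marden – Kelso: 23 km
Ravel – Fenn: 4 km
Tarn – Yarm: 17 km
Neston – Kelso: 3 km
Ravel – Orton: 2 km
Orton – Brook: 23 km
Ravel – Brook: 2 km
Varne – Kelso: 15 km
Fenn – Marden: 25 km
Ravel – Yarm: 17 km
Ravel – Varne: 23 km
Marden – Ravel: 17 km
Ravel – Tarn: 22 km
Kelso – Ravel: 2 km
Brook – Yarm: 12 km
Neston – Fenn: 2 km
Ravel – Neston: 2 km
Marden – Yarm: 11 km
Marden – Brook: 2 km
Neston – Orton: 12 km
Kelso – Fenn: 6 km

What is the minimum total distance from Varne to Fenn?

Enumerating some paths:
Varne - Neston - Fenn: 11+2 = 13
Varne - Kelso - Neston - Fenn: 15+3+2 = 20
Varne - Neston - Ravel - Fenn: 11+2+4 = 17
Cheapest is Varne - Neston - Fenn at 13 km.

13 km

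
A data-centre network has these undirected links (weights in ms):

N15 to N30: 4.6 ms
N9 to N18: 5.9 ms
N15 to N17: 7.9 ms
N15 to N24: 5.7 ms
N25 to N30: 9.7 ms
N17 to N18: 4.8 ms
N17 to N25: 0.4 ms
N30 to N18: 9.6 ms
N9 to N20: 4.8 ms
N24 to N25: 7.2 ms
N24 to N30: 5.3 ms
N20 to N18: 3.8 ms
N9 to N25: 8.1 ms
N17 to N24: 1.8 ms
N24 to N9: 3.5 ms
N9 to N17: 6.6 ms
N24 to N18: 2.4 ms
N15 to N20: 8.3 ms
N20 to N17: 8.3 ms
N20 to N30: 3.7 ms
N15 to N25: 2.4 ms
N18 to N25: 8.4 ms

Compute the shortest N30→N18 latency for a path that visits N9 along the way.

14.4 ms

Best N30 to N9: N30 → N20 → N9 costing 8.5
Best N9 to N18: N9 → N18 costing 5.9
Total via N9: 8.5 + 5.9 = 14.4 ms.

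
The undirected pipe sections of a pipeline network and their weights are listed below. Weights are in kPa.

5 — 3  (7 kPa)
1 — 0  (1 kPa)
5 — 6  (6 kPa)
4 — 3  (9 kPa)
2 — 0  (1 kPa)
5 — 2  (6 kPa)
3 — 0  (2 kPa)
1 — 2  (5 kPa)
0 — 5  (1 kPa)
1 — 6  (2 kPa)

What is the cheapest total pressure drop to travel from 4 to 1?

Enumerating some paths:
4 - 3 - 0 - 1: 9+2+1 = 12
4 - 3 - 5 - 0 - 1: 9+7+1+1 = 18
4 - 3 - 0 - 2 - 1: 9+2+1+5 = 17
The minimum is 12 kPa via 4 - 3 - 0 - 1.

12 kPa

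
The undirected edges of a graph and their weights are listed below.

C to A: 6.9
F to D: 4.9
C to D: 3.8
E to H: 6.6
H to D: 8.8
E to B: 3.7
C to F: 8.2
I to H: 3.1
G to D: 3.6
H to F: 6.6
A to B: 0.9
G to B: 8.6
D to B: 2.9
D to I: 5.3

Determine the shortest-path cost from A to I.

Settle nodes by increasing distance from A:
A: 0
B: 0.9  (via A)
D: 3.8  (via B)
E: 4.6  (via B)
C: 6.9  (via A)
G: 7.4  (via D)
F: 8.7  (via D)
I: 9.1  (via D)
Shortest route: A → B → D → I = 9.1.

9.1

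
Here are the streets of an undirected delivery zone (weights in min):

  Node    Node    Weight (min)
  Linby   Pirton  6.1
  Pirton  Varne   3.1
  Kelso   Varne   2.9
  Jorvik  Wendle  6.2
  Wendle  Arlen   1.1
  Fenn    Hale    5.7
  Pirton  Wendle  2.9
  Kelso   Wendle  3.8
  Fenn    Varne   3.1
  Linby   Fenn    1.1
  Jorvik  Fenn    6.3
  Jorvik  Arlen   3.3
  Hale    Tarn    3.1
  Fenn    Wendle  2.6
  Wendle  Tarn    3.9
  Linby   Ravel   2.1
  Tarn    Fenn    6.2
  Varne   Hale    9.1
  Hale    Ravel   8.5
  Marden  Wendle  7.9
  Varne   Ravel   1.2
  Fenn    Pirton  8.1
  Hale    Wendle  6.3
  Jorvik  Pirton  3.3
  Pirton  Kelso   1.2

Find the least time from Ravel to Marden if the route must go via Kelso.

Best Ravel to Kelso: Ravel → Varne → Kelso costing 4.1
Shortest Kelso→Marden: Kelso → Wendle → Marden = 11.7
Total via Kelso: 4.1 + 11.7 = 15.8 min.

15.8 min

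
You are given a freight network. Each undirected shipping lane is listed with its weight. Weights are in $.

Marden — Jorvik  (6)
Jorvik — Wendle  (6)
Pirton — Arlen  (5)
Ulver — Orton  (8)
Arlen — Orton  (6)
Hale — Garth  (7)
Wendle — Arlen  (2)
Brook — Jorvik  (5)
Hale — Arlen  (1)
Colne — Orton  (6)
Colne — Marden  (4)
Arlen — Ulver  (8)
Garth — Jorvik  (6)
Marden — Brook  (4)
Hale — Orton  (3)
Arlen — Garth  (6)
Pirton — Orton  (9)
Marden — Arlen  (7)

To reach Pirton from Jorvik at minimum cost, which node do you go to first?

Compare a few routes:
Jorvik–Garth–Arlen–Pirton: 6+6+5 = 17
Jorvik–Wendle–Arlen–Pirton: 6+2+5 = 13
Cheapest is Jorvik–Wendle–Arlen–Pirton at $13.
So from Jorvik the first move is to Wendle.

Wendle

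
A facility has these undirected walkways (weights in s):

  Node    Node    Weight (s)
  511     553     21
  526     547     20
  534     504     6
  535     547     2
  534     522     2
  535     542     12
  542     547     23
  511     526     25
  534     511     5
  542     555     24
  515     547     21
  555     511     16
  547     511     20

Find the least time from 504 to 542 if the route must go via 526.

Best 504 to 526: 504 → 534 → 511 → 526 costing 36
Shortest 526→542: 526 → 547 → 535 → 542 = 34
Total via 526: 36 + 34 = 70 s.

70 s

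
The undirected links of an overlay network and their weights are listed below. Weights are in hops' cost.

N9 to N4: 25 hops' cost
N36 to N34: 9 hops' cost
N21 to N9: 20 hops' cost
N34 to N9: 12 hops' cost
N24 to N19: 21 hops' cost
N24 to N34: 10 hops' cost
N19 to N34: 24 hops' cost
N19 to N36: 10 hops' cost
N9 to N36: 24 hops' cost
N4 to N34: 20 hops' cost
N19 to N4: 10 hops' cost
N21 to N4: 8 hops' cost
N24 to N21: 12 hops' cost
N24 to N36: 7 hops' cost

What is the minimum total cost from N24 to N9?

22 hops' cost

Running Dijkstra from N24:
N24: 0
N36: 7  (via N24)
N34: 10  (via N24)
N21: 12  (via N24)
N19: 17  (via N36)
N4: 20  (via N21)
N9: 22  (via N34)
Shortest route: N24–N34–N9 = 22 hops' cost.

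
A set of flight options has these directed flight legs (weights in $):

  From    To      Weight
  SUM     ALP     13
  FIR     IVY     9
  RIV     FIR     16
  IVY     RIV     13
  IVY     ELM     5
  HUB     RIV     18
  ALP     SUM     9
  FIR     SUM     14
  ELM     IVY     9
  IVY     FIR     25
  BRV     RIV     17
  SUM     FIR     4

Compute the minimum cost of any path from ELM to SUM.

Settle nodes by increasing distance from ELM:
ELM: 0
IVY: 9  (via ELM)
RIV: 22  (via IVY)
FIR: 34  (via IVY)
SUM: 48  (via FIR)
Shortest route: ELM–IVY–FIR–SUM = $48.

$48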